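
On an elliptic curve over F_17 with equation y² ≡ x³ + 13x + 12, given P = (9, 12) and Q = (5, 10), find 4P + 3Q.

(8, 4)

First 4P:
Repeated addition: build up to 4P.
2P: tangent at (9, 12): λ = (3·9² + 13)/(2·12) ≡ 1/7. 7⁻¹ ≡ 5 (mod 17) since 7·5 = 35 ≡ 1, so λ ≡ 1·5 ≡ 5.
  x = λ² - 9 - 9 = 25 - 18 ≡ 7; y = λ·(9 - 7) - 12 ≡ 15. → (7, 15)
3P: (7, 15) + (9, 12). λ = (12 - 15)/(9 - 7) ≡ 14/2 mod 17. 2⁻¹ ≡ 9 (mod 17), so λ ≡ 7.
  x = λ² - 7 - 9 = 49 - 16 ≡ 16; y = λ·(7 - 16) - 15 ≡ 7. → (16, 7)
4P: (16, 7) + (9, 12). λ = (12 - 7)/(9 - 16) ≡ 5/10 mod 17. 10⁻¹ ≡ 12 (mod 17) since 10·12 = 120 ≡ 1, so λ ≡ 9.
  x = λ² - 16 - 9 = 81 - 25 ≡ 5; y = λ·(16 - 5) - 7 ≡ 7. → (5, 7)
4P = (5, 7).
Next 3Q:
Repeated addition: build up to 3Q.
2Q: tangent at (5, 10): λ = (3·5² + 13)/(2·10) ≡ 3/3. 3⁻¹ ≡ 6 (mod 17), so λ ≡ 3·6 ≡ 1.
  x = λ² - 5 - 5 = 1 - 10 ≡ 8; y = λ·(5 - 8) - 10 ≡ 4. → (8, 4)
3Q: (8, 4) + (5, 10). λ = (10 - 4)/(5 - 8) ≡ 6/14 mod 17. 14⁻¹ ≡ 11 (mod 17), so λ ≡ 15.
  x = λ² - 8 - 5 = 225 - 13 ≡ 8; y = λ·(8 - 8) - 4 ≡ 13. → (8, 13)
3Q = (8, 13).
Finally 4P + 3Q:
(5, 7) + (8, 13). λ = (13 - 7)/(8 - 5) ≡ 6/3 mod 17. 3⁻¹ ≡ 6 (mod 17), so λ ≡ 2.
  x = λ² - 5 - 8 = 4 - 13 ≡ 8; y = λ·(5 - 8) - 7 ≡ 4. → (8, 4)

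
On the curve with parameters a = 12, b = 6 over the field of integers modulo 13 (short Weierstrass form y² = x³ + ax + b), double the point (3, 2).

(7, 11)

tangent at (3, 2): λ = (3·3² + 12)/(2·2) ≡ 0/4. 4⁻¹ ≡ 10 (mod 13) since 4·10 = 40 ≡ 1, so λ ≡ 0·10 ≡ 0.
  x = λ² - 3 - 3 = 0 - 6 ≡ 7; y = λ·(3 - 7) - 2 ≡ 11. → (7, 11)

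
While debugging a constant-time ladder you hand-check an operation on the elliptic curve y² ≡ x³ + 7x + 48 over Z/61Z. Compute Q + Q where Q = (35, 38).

(49, 35)

tangent at (35, 38): λ = (3·35² + 7)/(2·38) ≡ 22/15. 15⁻¹ ≡ 57 (mod 61) since 15·57 = 855 ≡ 1, so λ ≡ 22·57 ≡ 34.
  x = λ² - 35 - 35 = 1156 - 70 ≡ 49; y = λ·(35 - 49) - 38 ≡ 35. → (49, 35)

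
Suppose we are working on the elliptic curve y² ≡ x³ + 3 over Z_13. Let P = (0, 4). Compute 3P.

Repeated addition: build up to 3P.
2P: tangent at (0, 4): λ = (3·0² + 0)/(2·4) ≡ 0/8. 8⁻¹ ≡ 5 (mod 13), so λ ≡ 0·5 ≡ 0.
  x = λ² - 0 - 0 = 0 - 0 ≡ 0; y = λ·(0 - 0) - 4 ≡ 9. → (0, 9)
3P: (0, 9) + (0, 4): same x and y₁ ≡ -y₂, so the sum is O.

O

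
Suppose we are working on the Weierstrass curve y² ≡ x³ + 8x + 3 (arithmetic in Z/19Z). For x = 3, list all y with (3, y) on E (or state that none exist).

x³ + 8x + 3 = 54 ≡ 16 (mod 19).
Square roots of 16 mod 19: 4 and 15 (since 4² = 16 ≡ 16).

4, 15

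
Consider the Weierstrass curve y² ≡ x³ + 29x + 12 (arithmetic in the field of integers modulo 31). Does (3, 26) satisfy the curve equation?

y² = 26² ≡ 25; x³ + 29x + 12 = 126 ≡ 2 (mod 31). 25 ≠ 2.

no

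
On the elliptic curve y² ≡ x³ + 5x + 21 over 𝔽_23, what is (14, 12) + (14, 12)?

tangent at (14, 12): λ = (3·14² + 5)/(2·12) ≡ 18/1. 1⁻¹ ≡ 1 (mod 23), so λ ≡ 18·1 ≡ 18.
  x = λ² - 14 - 14 = 324 - 28 ≡ 20; y = λ·(14 - 20) - 12 ≡ 18. → (20, 18)

(20, 18)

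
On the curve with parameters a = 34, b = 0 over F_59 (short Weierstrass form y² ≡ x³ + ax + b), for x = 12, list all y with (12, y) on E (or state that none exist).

22, 37

x³ + 34x + 0 = 2136 ≡ 12 (mod 59).
Square roots of 12 mod 59: 22 and 37 (since 22² = 484 ≡ 12).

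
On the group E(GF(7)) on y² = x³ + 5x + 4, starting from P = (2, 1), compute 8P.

Repeated addition: build up to 8P.
2P: tangent at (2, 1): λ = (3·2² + 5)/(2·1) ≡ 3/2. 2⁻¹ ≡ 4 (mod 7), so λ ≡ 3·4 ≡ 5.
  x = λ² - 2 - 2 = 25 - 4 ≡ 0; y = λ·(2 - 0) - 1 ≡ 2. → (0, 2)
3P: (0, 2) + (2, 1). λ = (1 - 2)/(2 - 0) ≡ 6/2 mod 7. 2⁻¹ ≡ 4 (mod 7) since 2·4 = 8 ≡ 1, so λ ≡ 3.
  x = λ² - 0 - 2 = 9 - 2 ≡ 0; y = λ·(0 - 0) - 2 ≡ 5. → (0, 5)
4P: (0, 5) + (2, 1). λ = (1 - 5)/(2 - 0) ≡ 3/2 mod 7. 2⁻¹ ≡ 4 (mod 7), so λ ≡ 5.
  x = λ² - 0 - 2 = 25 - 2 ≡ 2; y = λ·(0 - 2) - 5 ≡ 6. → (2, 6)
5P: (2, 6) + (2, 1): same x and y₁ ≡ -y₂, so the sum is 𝒪.
6P: 𝒪 + (2, 1) = (2, 1) (identity).
7P: tangent at (2, 1): λ = (3·2² + 5)/(2·1) ≡ 3/2. 2⁻¹ ≡ 4 (mod 7) since 2·4 = 8 ≡ 1, so λ ≡ 3·4 ≡ 5.
  x = λ² - 2 - 2 = 25 - 4 ≡ 0; y = λ·(2 - 0) - 1 ≡ 2. → (0, 2)
8P: (0, 2) + (2, 1). λ = (1 - 2)/(2 - 0) ≡ 6/2 mod 7. 2⁻¹ ≡ 4 (mod 7) since 2·4 = 8 ≡ 1, so λ ≡ 3.
  x = λ² - 0 - 2 = 9 - 2 ≡ 0; y = λ·(0 - 0) - 2 ≡ 5. → (0, 5)

(0, 5)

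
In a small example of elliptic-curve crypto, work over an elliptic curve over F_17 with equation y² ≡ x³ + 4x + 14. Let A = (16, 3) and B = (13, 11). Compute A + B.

(14, 3)

(16, 3) + (13, 11). λ = (11 - 3)/(13 - 16) ≡ 8/14 mod 17. 14⁻¹ ≡ 11 (mod 17) since 14·11 = 154 ≡ 1, so λ ≡ 3.
  x = λ² - 16 - 13 = 9 - 29 ≡ 14; y = λ·(16 - 14) - 3 ≡ 3. → (14, 3)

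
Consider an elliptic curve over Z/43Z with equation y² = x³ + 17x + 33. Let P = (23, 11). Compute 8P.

Repeated addition: build up to 8P.
2P: tangent at (23, 11): λ = (3·23² + 17)/(2·11) ≡ 13/22. 22⁻¹ ≡ 2 (mod 43) since 22·2 = 44 ≡ 1, so λ ≡ 13·2 ≡ 26.
  x = λ² - 23 - 23 = 676 - 46 ≡ 28; y = λ·(23 - 28) - 11 ≡ 31. → (28, 31)
3P: (28, 31) + (23, 11). λ = (11 - 31)/(23 - 28) ≡ 23/38 mod 43. 38⁻¹ ≡ 17 (mod 43), so λ ≡ 4.
  x = λ² - 28 - 23 = 16 - 51 ≡ 8; y = λ·(28 - 8) - 31 ≡ 6. → (8, 6)
4P: (8, 6) + (23, 11). λ = (11 - 6)/(23 - 8) ≡ 5/15 mod 43. 15⁻¹ ≡ 23 (mod 43) since 15·23 = 345 ≡ 1, so λ ≡ 29.
  x = λ² - 8 - 23 = 841 - 31 ≡ 36; y = λ·(8 - 36) - 6 ≡ 42. → (36, 42)
5P: (36, 42) + (23, 11). λ = (11 - 42)/(23 - 36) ≡ 12/30 mod 43. 30⁻¹ ≡ 33 (mod 43), so λ ≡ 9.
  x = λ² - 36 - 23 = 81 - 59 ≡ 22; y = λ·(36 - 22) - 42 ≡ 41. → (22, 41)
6P: (22, 41) + (23, 11). λ = (11 - 41)/(23 - 22) ≡ 13/1 mod 43. 1⁻¹ ≡ 1 (mod 43), so λ ≡ 13.
  x = λ² - 22 - 23 = 169 - 45 ≡ 38; y = λ·(22 - 38) - 41 ≡ 9. → (38, 9)
7P: (38, 9) + (23, 11). λ = (11 - 9)/(23 - 38) ≡ 2/28 mod 43. 28⁻¹ ≡ 20 (mod 43) since 28·20 = 560 ≡ 1, so λ ≡ 40.
  x = λ² - 38 - 23 = 1600 - 61 ≡ 34; y = λ·(38 - 34) - 9 ≡ 22. → (34, 22)
8P: (34, 22) + (23, 11). λ = (11 - 22)/(23 - 34) ≡ 32/32 mod 43. 32⁻¹ ≡ 39 (mod 43) since 32·39 = 1248 ≡ 1, so λ ≡ 1.
  x = λ² - 34 - 23 = 1 - 57 ≡ 30; y = λ·(34 - 30) - 22 ≡ 25. → (30, 25)

(30, 25)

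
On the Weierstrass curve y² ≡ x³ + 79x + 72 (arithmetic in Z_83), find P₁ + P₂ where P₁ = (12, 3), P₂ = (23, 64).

(52, 77)

(12, 3) + (23, 64). λ = (64 - 3)/(23 - 12) ≡ 61/11 mod 83. 11⁻¹ ≡ 68 (mod 83), so λ ≡ 81.
  x = λ² - 12 - 23 = 6561 - 35 ≡ 52; y = λ·(12 - 52) - 3 ≡ 77. → (52, 77)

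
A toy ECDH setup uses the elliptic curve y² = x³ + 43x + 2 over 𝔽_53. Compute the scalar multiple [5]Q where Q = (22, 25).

(30, 34)

Double-and-add on 5 = (101)₂. Start with Q = (22, 25) for the leading 1-bit.
double: tangent at (22, 25): λ = (3·22² + 43)/(2·25) ≡ 11/50. 50⁻¹ ≡ 35 (mod 53), so λ ≡ 11·35 ≡ 14.
  x = λ² - 22 - 22 = 196 - 44 ≡ 46; y = λ·(22 - 46) - 25 ≡ 10. → (46, 10)
double: tangent at (46, 10): λ = (3·46² + 43)/(2·10) ≡ 31/20. 20⁻¹ ≡ 8 (mod 53) since 20·8 = 160 ≡ 1, so λ ≡ 31·8 ≡ 36.
  x = λ² - 46 - 46 = 1296 - 92 ≡ 38; y = λ·(46 - 38) - 10 ≡ 13. → (38, 13)
add Q: (38, 13) + (22, 25). λ = (25 - 13)/(22 - 38) ≡ 12/37 mod 53. 37⁻¹ ≡ 43 (mod 53), so λ ≡ 39.
  x = λ² - 38 - 22 = 1521 - 60 ≡ 30; y = λ·(38 - 30) - 13 ≡ 34. → (30, 34)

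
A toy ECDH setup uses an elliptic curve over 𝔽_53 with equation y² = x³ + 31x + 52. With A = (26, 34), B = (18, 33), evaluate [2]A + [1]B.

(0, 23)

First 2A:
Repeated addition: build up to 2A.
2A: tangent at (26, 34): λ = (3·26² + 31)/(2·34) ≡ 45/15. 15⁻¹ ≡ 46 (mod 53), so λ ≡ 45·46 ≡ 3.
  x = λ² - 26 - 26 = 9 - 52 ≡ 10; y = λ·(26 - 10) - 34 ≡ 14. → (10, 14)
2A = (10, 14).
Finally 2A + B:
(10, 14) + (18, 33). λ = (33 - 14)/(18 - 10) ≡ 19/8 mod 53. 8⁻¹ ≡ 20 (mod 53), so λ ≡ 9.
  x = λ² - 10 - 18 = 81 - 28 ≡ 0; y = λ·(10 - 0) - 14 ≡ 23. → (0, 23)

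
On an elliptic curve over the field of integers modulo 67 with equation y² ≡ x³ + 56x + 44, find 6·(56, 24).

Write P = (56, 24).
Repeated addition: build up to 6P.
2P: tangent at (56, 24): λ = (3·56² + 56)/(2·24) ≡ 17/48. 48⁻¹ ≡ 7 (mod 67) since 48·7 = 336 ≡ 1, so λ ≡ 17·7 ≡ 52.
  x = λ² - 56 - 56 = 2704 - 112 ≡ 46; y = λ·(56 - 46) - 24 ≡ 27. → (46, 27)
3P: (46, 27) + (56, 24). λ = (24 - 27)/(56 - 46) ≡ 64/10 mod 67. 10⁻¹ ≡ 47 (mod 67) since 10·47 = 470 ≡ 1, so λ ≡ 60.
  x = λ² - 46 - 56 = 3600 - 102 ≡ 14; y = λ·(46 - 14) - 27 ≡ 17. → (14, 17)
4P: (14, 17) + (56, 24). λ = (24 - 17)/(56 - 14) ≡ 7/42 mod 67. 42⁻¹ ≡ 8 (mod 67) since 42·8 = 336 ≡ 1, so λ ≡ 56.
  x = λ² - 14 - 56 = 3136 - 70 ≡ 51; y = λ·(14 - 51) - 17 ≡ 55. → (51, 55)
5P: (51, 55) + (56, 24). λ = (24 - 55)/(56 - 51) ≡ 36/5 mod 67. 5⁻¹ ≡ 27 (mod 67) since 5·27 = 135 ≡ 1, so λ ≡ 34.
  x = λ² - 51 - 56 = 1156 - 107 ≡ 44; y = λ·(51 - 44) - 55 ≡ 49. → (44, 49)
6P: (44, 49) + (56, 24). λ = (24 - 49)/(56 - 44) ≡ 42/12 mod 67. 12⁻¹ ≡ 28 (mod 67), so λ ≡ 37.
  x = λ² - 44 - 56 = 1369 - 100 ≡ 63; y = λ·(44 - 63) - 49 ≡ 52. → (63, 52)

(63, 52)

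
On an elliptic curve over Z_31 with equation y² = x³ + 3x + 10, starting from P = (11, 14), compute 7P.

(8, 9)

Repeated addition: build up to 7P.
2P: tangent at (11, 14): λ = (3·11² + 3)/(2·14) ≡ 25/28. 28⁻¹ ≡ 10 (mod 31), so λ ≡ 25·10 ≡ 2.
  x = λ² - 11 - 11 = 4 - 22 ≡ 13; y = λ·(11 - 13) - 14 ≡ 13. → (13, 13)
3P: (13, 13) + (11, 14). λ = (14 - 13)/(11 - 13) ≡ 1/29 mod 31. 29⁻¹ ≡ 15 (mod 31) since 29·15 = 435 ≡ 1, so λ ≡ 15.
  x = λ² - 13 - 11 = 225 - 24 ≡ 15; y = λ·(13 - 15) - 13 ≡ 19. → (15, 19)
4P: (15, 19) + (11, 14). λ = (14 - 19)/(11 - 15) ≡ 26/27 mod 31. 27⁻¹ ≡ 23 (mod 31), so λ ≡ 9.
  x = λ² - 15 - 11 = 81 - 26 ≡ 24; y = λ·(15 - 24) - 19 ≡ 24. → (24, 24)
5P: (24, 24) + (11, 14). λ = (14 - 24)/(11 - 24) ≡ 21/18 mod 31. 18⁻¹ ≡ 19 (mod 31), so λ ≡ 27.
  x = λ² - 24 - 11 = 729 - 35 ≡ 12; y = λ·(24 - 12) - 24 ≡ 21. → (12, 21)
6P: (12, 21) + (11, 14). λ = (14 - 21)/(11 - 12) ≡ 24/30 mod 31. 30⁻¹ ≡ 30 (mod 31), so λ ≡ 7.
  x = λ² - 12 - 11 = 49 - 23 ≡ 26; y = λ·(12 - 26) - 21 ≡ 5. → (26, 5)
7P: (26, 5) + (11, 14). λ = (14 - 5)/(11 - 26) ≡ 9/16 mod 31. 16⁻¹ ≡ 2 (mod 31) since 16·2 = 32 ≡ 1, so λ ≡ 18.
  x = λ² - 26 - 11 = 324 - 37 ≡ 8; y = λ·(26 - 8) - 5 ≡ 9. → (8, 9)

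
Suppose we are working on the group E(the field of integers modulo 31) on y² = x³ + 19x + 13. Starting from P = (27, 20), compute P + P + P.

Repeated addition: build up to 3P.
2P: tangent at (27, 20): λ = (3·27² + 19)/(2·20) ≡ 5/9. 9⁻¹ ≡ 7 (mod 31) since 9·7 = 63 ≡ 1, so λ ≡ 5·7 ≡ 4.
  x = λ² - 27 - 27 = 16 - 54 ≡ 24; y = λ·(27 - 24) - 20 ≡ 23. → (24, 23)
3P: (24, 23) + (27, 20). λ = (20 - 23)/(27 - 24) ≡ 28/3 mod 31. 3⁻¹ ≡ 21 (mod 31), so λ ≡ 30.
  x = λ² - 24 - 27 = 900 - 51 ≡ 12; y = λ·(24 - 12) - 23 ≡ 27. → (12, 27)

(12, 27)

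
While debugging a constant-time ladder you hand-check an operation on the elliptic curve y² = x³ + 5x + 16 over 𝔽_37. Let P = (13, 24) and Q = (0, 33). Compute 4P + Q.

(16, 14)

First 4P:
Double-and-add on 4 = (100)₂. Start with P = (13, 24) for the leading 1-bit.
double: tangent at (13, 24): λ = (3·13² + 5)/(2·24) ≡ 31/11. 11⁻¹ ≡ 27 (mod 37) since 11·27 = 297 ≡ 1, so λ ≡ 31·27 ≡ 23.
  x = λ² - 13 - 13 = 529 - 26 ≡ 22; y = λ·(13 - 22) - 24 ≡ 28. → (22, 28)
double: tangent at (22, 28): λ = (3·22² + 5)/(2·28) ≡ 14/19. 19⁻¹ ≡ 2 (mod 37) since 19·2 = 38 ≡ 1, so λ ≡ 14·2 ≡ 28.
  x = λ² - 22 - 22 = 784 - 44 ≡ 0; y = λ·(22 - 0) - 28 ≡ 33. → (0, 33)
4P = (0, 33).
Finally 4P + Q:
tangent at (0, 33): λ = (3·0² + 5)/(2·33) ≡ 5/29. 29⁻¹ ≡ 23 (mod 37), so λ ≡ 5·23 ≡ 4.
  x = λ² - 0 - 0 = 16 - 0 ≡ 16; y = λ·(0 - 16) - 33 ≡ 14. → (16, 14)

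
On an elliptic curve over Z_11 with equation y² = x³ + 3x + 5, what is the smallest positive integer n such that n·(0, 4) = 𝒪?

2P: tangent at (0, 4): λ = (3·0² + 3)/(2·4) ≡ 3/8. 8⁻¹ ≡ 7 (mod 11) since 8·7 = 56 ≡ 1, so λ ≡ 3·7 ≡ 10.
  x = λ² - 0 - 0 = 100 - 0 ≡ 1; y = λ·(0 - 1) - 4 ≡ 8. → (1, 8)
3P: (1, 8) + (0, 4). λ = (4 - 8)/(0 - 1) ≡ 7/10 mod 11. 10⁻¹ ≡ 10 (mod 11) since 10·10 = 100 ≡ 1, so λ ≡ 4.
  x = λ² - 1 - 0 = 16 - 1 ≡ 4; y = λ·(1 - 4) - 8 ≡ 2. → (4, 2)
4P: (4, 2) + (0, 4). λ = (4 - 2)/(0 - 4) ≡ 2/7 mod 11. 7⁻¹ ≡ 8 (mod 11), so λ ≡ 5.
  x = λ² - 4 - 0 = 25 - 4 ≡ 10; y = λ·(4 - 10) - 2 ≡ 1. → (10, 1)
5P: (10, 1) + (0, 4). λ = (4 - 1)/(0 - 10) ≡ 3/1 mod 11. 1⁻¹ ≡ 1 (mod 11) since 1·1 = 1 ≡ 1, so λ ≡ 3.
  x = λ² - 10 - 0 = 9 - 10 ≡ 10; y = λ·(10 - 10) - 1 ≡ 10. → (10, 10)
6P: (10, 10) + (0, 4). λ = (4 - 10)/(0 - 10) ≡ 5/1 mod 11. 1⁻¹ ≡ 1 (mod 11) since 1·1 = 1 ≡ 1, so λ ≡ 5.
  x = λ² - 10 - 0 = 25 - 10 ≡ 4; y = λ·(10 - 4) - 10 ≡ 9. → (4, 9)
7P: (4, 9) + (0, 4). λ = (4 - 9)/(0 - 4) ≡ 6/7 mod 11. 7⁻¹ ≡ 8 (mod 11) since 7·8 = 56 ≡ 1, so λ ≡ 4.
  x = λ² - 4 - 0 = 16 - 4 ≡ 1; y = λ·(4 - 1) - 9 ≡ 3. → (1, 3)
8P: (1, 3) + (0, 4). λ = (4 - 3)/(0 - 1) ≡ 1/10 mod 11. 10⁻¹ ≡ 10 (mod 11) since 10·10 = 100 ≡ 1, so λ ≡ 10.
  x = λ² - 1 - 0 = 100 - 1 ≡ 0; y = λ·(1 - 0) - 3 ≡ 7. → (0, 7)
9P: (0, 7) + (0, 4): same x and y₁ ≡ -y₂, so the sum is 𝒪.
9P = 𝒪, so the order is 9.

9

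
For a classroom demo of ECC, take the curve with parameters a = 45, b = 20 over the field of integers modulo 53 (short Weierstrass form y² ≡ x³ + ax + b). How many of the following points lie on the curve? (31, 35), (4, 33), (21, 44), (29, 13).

(31, 35): 35² ≡ 6, rhs ≡ 42 → off.
(4, 33): 33² ≡ 29, rhs ≡ 52 → off.
(21, 44): 44² ≡ 28, rhs ≡ 50 → off.
(29, 13): 13² ≡ 10, rhs ≡ 9 → off.

0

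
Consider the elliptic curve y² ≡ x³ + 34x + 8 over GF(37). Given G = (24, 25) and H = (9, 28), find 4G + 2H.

(6, 24)

First 4G:
Double-and-add on 4 = (100)₂. Start with G = (24, 25) for the leading 1-bit.
double: tangent at (24, 25): λ = (3·24² + 34)/(2·25) ≡ 23/13. 13⁻¹ ≡ 20 (mod 37) since 13·20 = 260 ≡ 1, so λ ≡ 23·20 ≡ 16.
  x = λ² - 24 - 24 = 256 - 48 ≡ 23; y = λ·(24 - 23) - 25 ≡ 28. → (23, 28)
double: tangent at (23, 28): λ = (3·23² + 34)/(2·28) ≡ 30/19. 19⁻¹ ≡ 2 (mod 37) since 19·2 = 38 ≡ 1, so λ ≡ 30·2 ≡ 23.
  x = λ² - 23 - 23 = 529 - 46 ≡ 2; y = λ·(23 - 2) - 28 ≡ 11. → (2, 11)
4G = (2, 11).
Next 2H:
Repeated addition: build up to 2H.
2H: tangent at (9, 28): λ = (3·9² + 34)/(2·28) ≡ 18/19. 19⁻¹ ≡ 2 (mod 37) since 19·2 = 38 ≡ 1, so λ ≡ 18·2 ≡ 36.
  x = λ² - 9 - 9 = 1296 - 18 ≡ 20; y = λ·(9 - 20) - 28 ≡ 20. → (20, 20)
2H = (20, 20).
Finally 4G + 2H:
(2, 11) + (20, 20). λ = (20 - 11)/(20 - 2) ≡ 9/18 mod 37. 18⁻¹ ≡ 35 (mod 37) since 18·35 = 630 ≡ 1, so λ ≡ 19.
  x = λ² - 2 - 20 = 361 - 22 ≡ 6; y = λ·(2 - 6) - 11 ≡ 24. → (6, 24)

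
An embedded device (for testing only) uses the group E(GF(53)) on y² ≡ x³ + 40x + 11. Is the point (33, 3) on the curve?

y² = 3² ≡ 9; x³ + 40x + 11 = 37268 ≡ 9 (mod 53). 9 = 9.

yes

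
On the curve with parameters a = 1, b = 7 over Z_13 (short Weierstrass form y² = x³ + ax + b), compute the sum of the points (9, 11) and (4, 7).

(9, 11) + (4, 7). λ = (7 - 11)/(4 - 9) ≡ 9/8 mod 13. 8⁻¹ ≡ 5 (mod 13) since 8·5 = 40 ≡ 1, so λ ≡ 6.
  x = λ² - 9 - 4 = 36 - 13 ≡ 10; y = λ·(9 - 10) - 11 ≡ 9. → (10, 9)

(10, 9)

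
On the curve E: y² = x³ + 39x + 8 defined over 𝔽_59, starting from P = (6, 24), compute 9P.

Repeated addition: build up to 9P.
2P: tangent at (6, 24): λ = (3·6² + 39)/(2·24) ≡ 29/48. 48⁻¹ ≡ 16 (mod 59) since 48·16 = 768 ≡ 1, so λ ≡ 29·16 ≡ 51.
  x = λ² - 6 - 6 = 2601 - 12 ≡ 52; y = λ·(6 - 52) - 24 ≡ 49. → (52, 49)
3P: (52, 49) + (6, 24). λ = (24 - 49)/(6 - 52) ≡ 34/13 mod 59. 13⁻¹ ≡ 50 (mod 59), so λ ≡ 48.
  x = λ² - 52 - 6 = 2304 - 58 ≡ 4; y = λ·(52 - 4) - 49 ≡ 13. → (4, 13)
4P: (4, 13) + (6, 24). λ = (24 - 13)/(6 - 4) ≡ 11/2 mod 59. 2⁻¹ ≡ 30 (mod 59) since 2·30 = 60 ≡ 1, so λ ≡ 35.
  x = λ² - 4 - 6 = 1225 - 10 ≡ 35; y = λ·(4 - 35) - 13 ≡ 23. → (35, 23)
5P: (35, 23) + (6, 24). λ = (24 - 23)/(6 - 35) ≡ 1/30 mod 59. 30⁻¹ ≡ 2 (mod 59) since 30·2 = 60 ≡ 1, so λ ≡ 2.
  x = λ² - 35 - 6 = 4 - 41 ≡ 22; y = λ·(35 - 22) - 23 ≡ 3. → (22, 3)
6P: (22, 3) + (6, 24). λ = (24 - 3)/(6 - 22) ≡ 21/43 mod 59. 43⁻¹ ≡ 11 (mod 59), so λ ≡ 54.
  x = λ² - 22 - 6 = 2916 - 28 ≡ 56; y = λ·(22 - 56) - 3 ≡ 49. → (56, 49)
7P: (56, 49) + (6, 24). λ = (24 - 49)/(6 - 56) ≡ 34/9 mod 59. 9⁻¹ ≡ 46 (mod 59) since 9·46 = 414 ≡ 1, so λ ≡ 30.
  x = λ² - 56 - 6 = 900 - 62 ≡ 12; y = λ·(56 - 12) - 49 ≡ 32. → (12, 32)
8P: (12, 32) + (6, 24). λ = (24 - 32)/(6 - 12) ≡ 51/53 mod 59. 53⁻¹ ≡ 49 (mod 59), so λ ≡ 21.
  x = λ² - 12 - 6 = 441 - 18 ≡ 10; y = λ·(12 - 10) - 32 ≡ 10. → (10, 10)
9P: (10, 10) + (6, 24). λ = (24 - 10)/(6 - 10) ≡ 14/55 mod 59. 55⁻¹ ≡ 44 (mod 59) since 55·44 = 2420 ≡ 1, so λ ≡ 26.
  x = λ² - 10 - 6 = 676 - 16 ≡ 11; y = λ·(10 - 11) - 10 ≡ 23. → (11, 23)

(11, 23)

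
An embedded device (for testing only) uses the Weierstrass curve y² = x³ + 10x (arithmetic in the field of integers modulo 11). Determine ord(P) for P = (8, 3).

2P: tangent at (8, 3): λ = (3·8² + 10)/(2·3) ≡ 4/6. 6⁻¹ ≡ 2 (mod 11), so λ ≡ 4·2 ≡ 8.
  x = λ² - 8 - 8 = 64 - 16 ≡ 4; y = λ·(8 - 4) - 3 ≡ 7. → (4, 7)
3P: (4, 7) + (8, 3). λ = (3 - 7)/(8 - 4) ≡ 7/4 mod 11. 4⁻¹ ≡ 3 (mod 11), so λ ≡ 10.
  x = λ² - 4 - 8 = 100 - 12 ≡ 0; y = λ·(4 - 0) - 7 ≡ 0. → (0, 0)
4P: (0, 0) + (8, 3). λ = (3 - 0)/(8 - 0) ≡ 3/8 mod 11. 8⁻¹ ≡ 7 (mod 11), so λ ≡ 10.
  x = λ² - 0 - 8 = 100 - 8 ≡ 4; y = λ·(0 - 4) - 0 ≡ 4. → (4, 4)
5P: (4, 4) + (8, 3). λ = (3 - 4)/(8 - 4) ≡ 10/4 mod 11. 4⁻¹ ≡ 3 (mod 11), so λ ≡ 8.
  x = λ² - 4 - 8 = 64 - 12 ≡ 8; y = λ·(4 - 8) - 4 ≡ 8. → (8, 8)
6P: (8, 8) + (8, 3): same x and y₁ ≡ -y₂, so the sum is O.
6P = O, so the order is 6.

6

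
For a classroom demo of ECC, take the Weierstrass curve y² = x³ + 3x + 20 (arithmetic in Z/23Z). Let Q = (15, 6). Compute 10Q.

Double-and-add on 10 = (1010)₂. Start with Q = (15, 6) for the leading 1-bit.
double: tangent at (15, 6): λ = (3·15² + 3)/(2·6) ≡ 11/12. 12⁻¹ ≡ 2 (mod 23) since 12·2 = 24 ≡ 1, so λ ≡ 11·2 ≡ 22.
  x = λ² - 15 - 15 = 484 - 30 ≡ 17; y = λ·(15 - 17) - 6 ≡ 19. → (17, 19)
double: tangent at (17, 19): λ = (3·17² + 3)/(2·19) ≡ 19/15. 15⁻¹ ≡ 20 (mod 23), so λ ≡ 19·20 ≡ 12.
  x = λ² - 17 - 17 = 144 - 34 ≡ 18; y = λ·(17 - 18) - 19 ≡ 15. → (18, 15)
add Q: (18, 15) + (15, 6). λ = (6 - 15)/(15 - 18) ≡ 14/20 mod 23. 20⁻¹ ≡ 15 (mod 23), so λ ≡ 3.
  x = λ² - 18 - 15 = 9 - 33 ≡ 22; y = λ·(18 - 22) - 15 ≡ 19. → (22, 19)
double: tangent at (22, 19): λ = (3·22² + 3)/(2·19) ≡ 6/15. 15⁻¹ ≡ 20 (mod 23), so λ ≡ 6·20 ≡ 5.
  x = λ² - 22 - 22 = 25 - 44 ≡ 4; y = λ·(22 - 4) - 19 ≡ 2. → (4, 2)

(4, 2)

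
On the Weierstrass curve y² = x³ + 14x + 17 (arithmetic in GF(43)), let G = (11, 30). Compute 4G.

(41, 14)

Repeated addition: build up to 4G.
2G: tangent at (11, 30): λ = (3·11² + 14)/(2·30) ≡ 33/17. 17⁻¹ ≡ 38 (mod 43), so λ ≡ 33·38 ≡ 7.
  x = λ² - 11 - 11 = 49 - 22 ≡ 27; y = λ·(11 - 27) - 30 ≡ 30. → (27, 30)
3G: (27, 30) + (11, 30). λ = (30 - 30)/(11 - 27) ≡ 0/27 mod 43. 27⁻¹ ≡ 8 (mod 43), so λ ≡ 0.
  x = λ² - 27 - 11 = 0 - 38 ≡ 5; y = λ·(27 - 5) - 30 ≡ 13. → (5, 13)
4G: (5, 13) + (11, 30). λ = (30 - 13)/(11 - 5) ≡ 17/6 mod 43. 6⁻¹ ≡ 36 (mod 43), so λ ≡ 10.
  x = λ² - 5 - 11 = 100 - 16 ≡ 41; y = λ·(5 - 41) - 13 ≡ 14. → (41, 14)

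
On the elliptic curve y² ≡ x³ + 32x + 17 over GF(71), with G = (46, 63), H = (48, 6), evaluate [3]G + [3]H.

First 3G:
Repeated addition: build up to 3G.
2G: tangent at (46, 63): λ = (3·46² + 32)/(2·63) ≡ 61/55. 55⁻¹ ≡ 31 (mod 71), so λ ≡ 61·31 ≡ 45.
  x = λ² - 46 - 46 = 2025 - 92 ≡ 16; y = λ·(46 - 16) - 63 ≡ 9. → (16, 9)
3G: (16, 9) + (46, 63). λ = (63 - 9)/(46 - 16) ≡ 54/30 mod 71. 30⁻¹ ≡ 45 (mod 71), so λ ≡ 16.
  x = λ² - 16 - 46 = 256 - 62 ≡ 52; y = λ·(16 - 52) - 9 ≡ 54. → (52, 54)
3G = (52, 54).
Next 3H:
Repeated addition: build up to 3H.
2H: tangent at (48, 6): λ = (3·48² + 32)/(2·6) ≡ 57/12. 12⁻¹ ≡ 6 (mod 71) since 12·6 = 72 ≡ 1, so λ ≡ 57·6 ≡ 58.
  x = λ² - 48 - 48 = 3364 - 96 ≡ 2; y = λ·(48 - 2) - 6 ≡ 35. → (2, 35)
3H: (2, 35) + (48, 6). λ = (6 - 35)/(48 - 2) ≡ 42/46 mod 71. 46⁻¹ ≡ 17 (mod 71), so λ ≡ 4.
  x = λ² - 2 - 48 = 16 - 50 ≡ 37; y = λ·(2 - 37) - 35 ≡ 38. → (37, 38)
3H = (37, 38).
Finally 3G + 3H:
(52, 54) + (37, 38). λ = (38 - 54)/(37 - 52) ≡ 55/56 mod 71. 56⁻¹ ≡ 52 (mod 71), so λ ≡ 20.
  x = λ² - 52 - 37 = 400 - 89 ≡ 27; y = λ·(52 - 27) - 54 ≡ 20. → (27, 20)

(27, 20)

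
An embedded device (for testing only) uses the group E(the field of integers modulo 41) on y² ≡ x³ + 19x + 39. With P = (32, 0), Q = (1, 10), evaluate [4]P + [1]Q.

(1, 10)

First 4P:
Double-and-add on 4 = (100)₂. Start with P = (32, 0) for the leading 1-bit.
double: (32, 0) + (32, 0): same x and y₁ ≡ -y₂, so the sum is 𝒪.
double: 𝒪 + 𝒪 = 𝒪 (identity).
4P = 𝒪.
Finally 4P + Q:
𝒪 + (1, 10) = (1, 10) (identity).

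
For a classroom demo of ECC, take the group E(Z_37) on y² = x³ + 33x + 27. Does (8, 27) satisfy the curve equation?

y² = 27² ≡ 26; x³ + 33x + 27 = 803 ≡ 26 (mod 37). 26 = 26.

yes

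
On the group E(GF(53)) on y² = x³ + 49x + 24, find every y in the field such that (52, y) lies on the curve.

x³ + 49x + 24 = 143180 ≡ 27 (mod 53).
27 is a non-residue mod 53; no y exists.

none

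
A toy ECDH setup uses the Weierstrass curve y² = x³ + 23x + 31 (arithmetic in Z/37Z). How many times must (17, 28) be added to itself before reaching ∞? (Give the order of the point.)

2P: tangent at (17, 28): λ = (3·17² + 23)/(2·28) ≡ 2/19. 19⁻¹ ≡ 2 (mod 37), so λ ≡ 2·2 ≡ 4.
  x = λ² - 17 - 17 = 16 - 34 ≡ 19; y = λ·(17 - 19) - 28 ≡ 1. → (19, 1)
3P: (19, 1) + (17, 28). λ = (28 - 1)/(17 - 19) ≡ 27/35 mod 37. 35⁻¹ ≡ 18 (mod 37), so λ ≡ 5.
  x = λ² - 19 - 17 = 25 - 36 ≡ 26; y = λ·(19 - 26) - 1 ≡ 1. → (26, 1)
4P: (26, 1) + (17, 28). λ = (28 - 1)/(17 - 26) ≡ 27/28 mod 37. 28⁻¹ ≡ 4 (mod 37) since 28·4 = 112 ≡ 1, so λ ≡ 34.
  x = λ² - 26 - 17 = 1156 - 43 ≡ 3; y = λ·(26 - 3) - 1 ≡ 4. → (3, 4)
5P: (3, 4) + (17, 28). λ = (28 - 4)/(17 - 3) ≡ 24/14 mod 37. 14⁻¹ ≡ 8 (mod 37), so λ ≡ 7.
  x = λ² - 3 - 17 = 49 - 20 ≡ 29; y = λ·(3 - 29) - 4 ≡ 36. → (29, 36)
6P: (29, 36) + (17, 28). λ = (28 - 36)/(17 - 29) ≡ 29/25 mod 37. 25⁻¹ ≡ 3 (mod 37), so λ ≡ 13.
  x = λ² - 29 - 17 = 169 - 46 ≡ 12; y = λ·(29 - 12) - 36 ≡ 0. → (12, 0)
7P: (12, 0) + (17, 28). λ = (28 - 0)/(17 - 12) ≡ 28/5 mod 37. 5⁻¹ ≡ 15 (mod 37), so λ ≡ 13.
  x = λ² - 12 - 17 = 169 - 29 ≡ 29; y = λ·(12 - 29) - 0 ≡ 1. → (29, 1)
8P: (29, 1) + (17, 28). λ = (28 - 1)/(17 - 29) ≡ 27/25 mod 37. 25⁻¹ ≡ 3 (mod 37), so λ ≡ 7.
  x = λ² - 29 - 17 = 49 - 46 ≡ 3; y = λ·(29 - 3) - 1 ≡ 33. → (3, 33)
9P: (3, 33) + (17, 28). λ = (28 - 33)/(17 - 3) ≡ 32/14 mod 37. 14⁻¹ ≡ 8 (mod 37) since 14·8 = 112 ≡ 1, so λ ≡ 34.
  x = λ² - 3 - 17 = 1156 - 20 ≡ 26; y = λ·(3 - 26) - 33 ≡ 36. → (26, 36)
10P: (26, 36) + (17, 28). λ = (28 - 36)/(17 - 26) ≡ 29/28 mod 37. 28⁻¹ ≡ 4 (mod 37) since 28·4 = 112 ≡ 1, so λ ≡ 5.
  x = λ² - 26 - 17 = 25 - 43 ≡ 19; y = λ·(26 - 19) - 36 ≡ 36. → (19, 36)
11P: (19, 36) + (17, 28). λ = (28 - 36)/(17 - 19) ≡ 29/35 mod 37. 35⁻¹ ≡ 18 (mod 37) since 35·18 = 630 ≡ 1, so λ ≡ 4.
  x = λ² - 19 - 17 = 16 - 36 ≡ 17; y = λ·(19 - 17) - 36 ≡ 9. → (17, 9)
12P: (17, 9) + (17, 28): same x and y₁ ≡ -y₂, so the sum is ∞.
12P = ∞, so the order is 12.

12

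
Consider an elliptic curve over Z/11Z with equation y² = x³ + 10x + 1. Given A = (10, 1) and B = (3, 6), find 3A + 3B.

(10, 10)

First 3A:
Repeated addition: build up to 3A.
2A: tangent at (10, 1): λ = (3·10² + 10)/(2·1) ≡ 2/2. 2⁻¹ ≡ 6 (mod 11), so λ ≡ 2·6 ≡ 1.
  x = λ² - 10 - 10 = 1 - 20 ≡ 3; y = λ·(10 - 3) - 1 ≡ 6. → (3, 6)
3A: (3, 6) + (10, 1). λ = (1 - 6)/(10 - 3) ≡ 6/7 mod 11. 7⁻¹ ≡ 8 (mod 11), so λ ≡ 4.
  x = λ² - 3 - 10 = 16 - 13 ≡ 3; y = λ·(3 - 3) - 6 ≡ 5. → (3, 5)
3A = (3, 5).
Next 3B:
Repeated addition: build up to 3B.
2B: tangent at (3, 6): λ = (3·3² + 10)/(2·6) ≡ 4/1. 1⁻¹ ≡ 1 (mod 11), so λ ≡ 4·1 ≡ 4.
  x = λ² - 3 - 3 = 16 - 6 ≡ 10; y = λ·(3 - 10) - 6 ≡ 10. → (10, 10)
3B: (10, 10) + (3, 6). λ = (6 - 10)/(3 - 10) ≡ 7/4 mod 11. 4⁻¹ ≡ 3 (mod 11), so λ ≡ 10.
  x = λ² - 10 - 3 = 100 - 13 ≡ 10; y = λ·(10 - 10) - 10 ≡ 1. → (10, 1)
3B = (10, 1).
Finally 3A + 3B:
(3, 5) + (10, 1). λ = (1 - 5)/(10 - 3) ≡ 7/7 mod 11. 7⁻¹ ≡ 8 (mod 11) since 7·8 = 56 ≡ 1, so λ ≡ 1.
  x = λ² - 3 - 10 = 1 - 13 ≡ 10; y = λ·(3 - 10) - 5 ≡ 10. → (10, 10)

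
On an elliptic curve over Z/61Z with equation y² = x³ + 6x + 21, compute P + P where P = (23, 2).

tangent at (23, 2): λ = (3·23² + 6)/(2·2) ≡ 7/4. 4⁻¹ ≡ 46 (mod 61), so λ ≡ 7·46 ≡ 17.
  x = λ² - 23 - 23 = 289 - 46 ≡ 60; y = λ·(23 - 60) - 2 ≡ 40. → (60, 40)

(60, 40)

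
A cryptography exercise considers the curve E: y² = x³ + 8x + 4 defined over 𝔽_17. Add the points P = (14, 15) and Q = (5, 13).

(14, 2)

(14, 15) + (5, 13). λ = (13 - 15)/(5 - 14) ≡ 15/8 mod 17. 8⁻¹ ≡ 15 (mod 17) since 8·15 = 120 ≡ 1, so λ ≡ 4.
  x = λ² - 14 - 5 = 16 - 19 ≡ 14; y = λ·(14 - 14) - 15 ≡ 2. → (14, 2)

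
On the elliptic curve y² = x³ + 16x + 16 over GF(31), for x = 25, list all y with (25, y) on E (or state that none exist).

x³ + 16x + 16 = 16041 ≡ 14 (mod 31).
Square roots of 14 mod 31: 13 and 18 (since 13² = 169 ≡ 14).

13, 18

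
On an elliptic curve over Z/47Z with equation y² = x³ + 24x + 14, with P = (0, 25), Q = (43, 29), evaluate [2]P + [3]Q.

(20, 9)

First 2P:
Repeated addition: build up to 2P.
2P: tangent at (0, 25): λ = (3·0² + 24)/(2·25) ≡ 24/3. 3⁻¹ ≡ 16 (mod 47), so λ ≡ 24·16 ≡ 8.
  x = λ² - 0 - 0 = 64 - 0 ≡ 17; y = λ·(0 - 17) - 25 ≡ 27. → (17, 27)
2P = (17, 27).
Next 3Q:
Repeated addition: build up to 3Q.
2Q: tangent at (43, 29): λ = (3·43² + 24)/(2·29) ≡ 25/11. 11⁻¹ ≡ 30 (mod 47), so λ ≡ 25·30 ≡ 45.
  x = λ² - 43 - 43 = 2025 - 86 ≡ 12; y = λ·(43 - 12) - 29 ≡ 3. → (12, 3)
3Q: (12, 3) + (43, 29). λ = (29 - 3)/(43 - 12) ≡ 26/31 mod 47. 31⁻¹ ≡ 44 (mod 47), so λ ≡ 16.
  x = λ² - 12 - 43 = 256 - 55 ≡ 13; y = λ·(12 - 13) - 3 ≡ 28. → (13, 28)
3Q = (13, 28).
Finally 2P + 3Q:
(17, 27) + (13, 28). λ = (28 - 27)/(13 - 17) ≡ 1/43 mod 47. 43⁻¹ ≡ 35 (mod 47), so λ ≡ 35.
  x = λ² - 17 - 13 = 1225 - 30 ≡ 20; y = λ·(17 - 20) - 27 ≡ 9. → (20, 9)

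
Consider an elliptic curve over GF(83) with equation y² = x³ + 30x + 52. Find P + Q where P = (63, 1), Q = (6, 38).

(63, 1) + (6, 38). λ = (38 - 1)/(6 - 63) ≡ 37/26 mod 83. 26⁻¹ ≡ 16 (mod 83), so λ ≡ 11.
  x = λ² - 63 - 6 = 121 - 69 ≡ 52; y = λ·(63 - 52) - 1 ≡ 37. → (52, 37)

(52, 37)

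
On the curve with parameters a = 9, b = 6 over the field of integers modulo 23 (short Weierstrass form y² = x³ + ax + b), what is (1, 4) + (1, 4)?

(6, 0)

tangent at (1, 4): λ = (3·1² + 9)/(2·4) ≡ 12/8. 8⁻¹ ≡ 3 (mod 23), so λ ≡ 12·3 ≡ 13.
  x = λ² - 1 - 1 = 169 - 2 ≡ 6; y = λ·(1 - 6) - 4 ≡ 0. → (6, 0)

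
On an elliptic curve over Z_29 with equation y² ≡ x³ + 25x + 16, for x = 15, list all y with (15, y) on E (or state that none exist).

x³ + 25x + 16 = 3766 ≡ 25 (mod 29).
Square roots of 25 mod 29: 5 and 24 (since 5² = 25 ≡ 25).

5, 24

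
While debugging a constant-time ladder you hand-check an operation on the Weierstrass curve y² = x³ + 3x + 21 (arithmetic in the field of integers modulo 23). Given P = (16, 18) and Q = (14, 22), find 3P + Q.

(10, 4)

First 3P:
Repeated addition: build up to 3P.
2P: tangent at (16, 18): λ = (3·16² + 3)/(2·18) ≡ 12/13. 13⁻¹ ≡ 16 (mod 23), so λ ≡ 12·16 ≡ 8.
  x = λ² - 16 - 16 = 64 - 32 ≡ 9; y = λ·(16 - 9) - 18 ≡ 15. → (9, 15)
3P: (9, 15) + (16, 18). λ = (18 - 15)/(16 - 9) ≡ 3/7 mod 23. 7⁻¹ ≡ 10 (mod 23), so λ ≡ 7.
  x = λ² - 9 - 16 = 49 - 25 ≡ 1; y = λ·(9 - 1) - 15 ≡ 18. → (1, 18)
3P = (1, 18).
Finally 3P + Q:
(1, 18) + (14, 22). λ = (22 - 18)/(14 - 1) ≡ 4/13 mod 23. 13⁻¹ ≡ 16 (mod 23), so λ ≡ 18.
  x = λ² - 1 - 14 = 324 - 15 ≡ 10; y = λ·(1 - 10) - 18 ≡ 4. → (10, 4)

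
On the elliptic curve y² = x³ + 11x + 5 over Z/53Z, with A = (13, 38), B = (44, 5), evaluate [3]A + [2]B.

First 3A:
Repeated addition: build up to 3A.
2A: tangent at (13, 38): λ = (3·13² + 11)/(2·38) ≡ 41/23. 23⁻¹ ≡ 30 (mod 53) since 23·30 = 690 ≡ 1, so λ ≡ 41·30 ≡ 11.
  x = λ² - 13 - 13 = 121 - 26 ≡ 42; y = λ·(13 - 42) - 38 ≡ 14. → (42, 14)
3A: (42, 14) + (13, 38). λ = (38 - 14)/(13 - 42) ≡ 24/24 mod 53. 24⁻¹ ≡ 42 (mod 53) since 24·42 = 1008 ≡ 1, so λ ≡ 1.
  x = λ² - 42 - 13 = 1 - 55 ≡ 52; y = λ·(42 - 52) - 14 ≡ 29. → (52, 29)
3A = (52, 29).
Next 2B:
Repeated addition: build up to 2B.
2B: tangent at (44, 5): λ = (3·44² + 11)/(2·5) ≡ 42/10. 10⁻¹ ≡ 16 (mod 53) since 10·16 = 160 ≡ 1, so λ ≡ 42·16 ≡ 36.
  x = λ² - 44 - 44 = 1296 - 88 ≡ 42; y = λ·(44 - 42) - 5 ≡ 14. → (42, 14)
2B = (42, 14).
Finally 3A + 2B:
(52, 29) + (42, 14). λ = (14 - 29)/(42 - 52) ≡ 38/43 mod 53. 43⁻¹ ≡ 37 (mod 53) since 43·37 = 1591 ≡ 1, so λ ≡ 28.
  x = λ² - 52 - 42 = 784 - 94 ≡ 1; y = λ·(52 - 1) - 29 ≡ 21. → (1, 21)

(1, 21)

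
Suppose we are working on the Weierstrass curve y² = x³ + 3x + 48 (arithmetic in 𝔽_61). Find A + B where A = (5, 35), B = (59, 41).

(55, 34)

(5, 35) + (59, 41). λ = (41 - 35)/(59 - 5) ≡ 6/54 mod 61. 54⁻¹ ≡ 26 (mod 61), so λ ≡ 34.
  x = λ² - 5 - 59 = 1156 - 64 ≡ 55; y = λ·(5 - 55) - 35 ≡ 34. → (55, 34)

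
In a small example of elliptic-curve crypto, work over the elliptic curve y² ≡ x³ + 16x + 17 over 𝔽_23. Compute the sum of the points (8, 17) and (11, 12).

(17, 21)

(8, 17) + (11, 12). λ = (12 - 17)/(11 - 8) ≡ 18/3 mod 23. 3⁻¹ ≡ 8 (mod 23) since 3·8 = 24 ≡ 1, so λ ≡ 6.
  x = λ² - 8 - 11 = 36 - 19 ≡ 17; y = λ·(8 - 17) - 17 ≡ 21. → (17, 21)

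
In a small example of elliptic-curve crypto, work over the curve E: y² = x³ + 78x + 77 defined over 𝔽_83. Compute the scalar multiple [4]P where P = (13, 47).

(41, 61)

Double-and-add on 4 = (100)₂. Start with P = (13, 47) for the leading 1-bit.
double: tangent at (13, 47): λ = (3·13² + 78)/(2·47) ≡ 4/11. 11⁻¹ ≡ 68 (mod 83), so λ ≡ 4·68 ≡ 23.
  x = λ² - 13 - 13 = 529 - 26 ≡ 5; y = λ·(13 - 5) - 47 ≡ 54. → (5, 54)
double: tangent at (5, 54): λ = (3·5² + 78)/(2·54) ≡ 70/25. 25⁻¹ ≡ 10 (mod 83), so λ ≡ 70·10 ≡ 36.
  x = λ² - 5 - 5 = 1296 - 10 ≡ 41; y = λ·(5 - 41) - 54 ≡ 61. → (41, 61)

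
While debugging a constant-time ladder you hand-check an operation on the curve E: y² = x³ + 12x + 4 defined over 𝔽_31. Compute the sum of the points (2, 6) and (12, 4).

(22, 29)

(2, 6) + (12, 4). λ = (4 - 6)/(12 - 2) ≡ 29/10 mod 31. 10⁻¹ ≡ 28 (mod 31) since 10·28 = 280 ≡ 1, so λ ≡ 6.
  x = λ² - 2 - 12 = 36 - 14 ≡ 22; y = λ·(2 - 22) - 6 ≡ 29. → (22, 29)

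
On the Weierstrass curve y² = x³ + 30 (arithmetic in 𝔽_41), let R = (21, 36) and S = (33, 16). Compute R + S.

(8, 38)

(21, 36) + (33, 16). λ = (16 - 36)/(33 - 21) ≡ 21/12 mod 41. 12⁻¹ ≡ 24 (mod 41), so λ ≡ 12.
  x = λ² - 21 - 33 = 144 - 54 ≡ 8; y = λ·(21 - 8) - 36 ≡ 38. → (8, 38)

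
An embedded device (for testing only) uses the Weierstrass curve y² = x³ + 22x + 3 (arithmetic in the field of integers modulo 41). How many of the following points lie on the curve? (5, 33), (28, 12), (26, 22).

1

(5, 33): 33² ≡ 23, rhs ≡ 33 → off.
(28, 12): 12² ≡ 21, rhs ≡ 21 → on.
(26, 22): 22² ≡ 33, rhs ≡ 29 → off.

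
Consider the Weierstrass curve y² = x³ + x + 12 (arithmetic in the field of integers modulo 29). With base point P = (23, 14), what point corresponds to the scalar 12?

(15, 3)

Repeated addition: build up to 12P.
2P: tangent at (23, 14): λ = (3·23² + 1)/(2·14) ≡ 22/28. 28⁻¹ ≡ 28 (mod 29), so λ ≡ 22·28 ≡ 7.
  x = λ² - 23 - 23 = 49 - 46 ≡ 3; y = λ·(23 - 3) - 14 ≡ 10. → (3, 10)
3P: (3, 10) + (23, 14). λ = (14 - 10)/(23 - 3) ≡ 4/20 mod 29. 20⁻¹ ≡ 16 (mod 29), so λ ≡ 6.
  x = λ² - 3 - 23 = 36 - 26 ≡ 10; y = λ·(3 - 10) - 10 ≡ 6. → (10, 6)
4P: (10, 6) + (23, 14). λ = (14 - 6)/(23 - 10) ≡ 8/13 mod 29. 13⁻¹ ≡ 9 (mod 29), so λ ≡ 14.
  x = λ² - 10 - 23 = 196 - 33 ≡ 18; y = λ·(10 - 18) - 6 ≡ 27. → (18, 27)
5P: (18, 27) + (23, 14). λ = (14 - 27)/(23 - 18) ≡ 16/5 mod 29. 5⁻¹ ≡ 6 (mod 29) since 5·6 = 30 ≡ 1, so λ ≡ 9.
  x = λ² - 18 - 23 = 81 - 41 ≡ 11; y = λ·(18 - 11) - 27 ≡ 7. → (11, 7)
6P: (11, 7) + (23, 14). λ = (14 - 7)/(23 - 11) ≡ 7/12 mod 29. 12⁻¹ ≡ 17 (mod 29), so λ ≡ 3.
  x = λ² - 11 - 23 = 9 - 34 ≡ 4; y = λ·(11 - 4) - 7 ≡ 14. → (4, 14)
7P: (4, 14) + (23, 14). λ = (14 - 14)/(23 - 4) ≡ 0/19 mod 29. 19⁻¹ ≡ 26 (mod 29), so λ ≡ 0.
  x = λ² - 4 - 23 = 0 - 27 ≡ 2; y = λ·(4 - 2) - 14 ≡ 15. → (2, 15)
8P: (2, 15) + (23, 14). λ = (14 - 15)/(23 - 2) ≡ 28/21 mod 29. 21⁻¹ ≡ 18 (mod 29), so λ ≡ 11.
  x = λ² - 2 - 23 = 121 - 25 ≡ 9; y = λ·(2 - 9) - 15 ≡ 24. → (9, 24)
9P: (9, 24) + (23, 14). λ = (14 - 24)/(23 - 9) ≡ 19/14 mod 29. 14⁻¹ ≡ 27 (mod 29) since 14·27 = 378 ≡ 1, so λ ≡ 20.
  x = λ² - 9 - 23 = 400 - 32 ≡ 20; y = λ·(9 - 20) - 24 ≡ 17. → (20, 17)
10P: (20, 17) + (23, 14). λ = (14 - 17)/(23 - 20) ≡ 26/3 mod 29. 3⁻¹ ≡ 10 (mod 29), so λ ≡ 28.
  x = λ² - 20 - 23 = 784 - 43 ≡ 16; y = λ·(20 - 16) - 17 ≡ 8. → (16, 8)
11P: (16, 8) + (23, 14). λ = (14 - 8)/(23 - 16) ≡ 6/7 mod 29. 7⁻¹ ≡ 25 (mod 29), so λ ≡ 5.
  x = λ² - 16 - 23 = 25 - 39 ≡ 15; y = λ·(16 - 15) - 8 ≡ 26. → (15, 26)
12P: (15, 26) + (23, 14). λ = (14 - 26)/(23 - 15) ≡ 17/8 mod 29. 8⁻¹ ≡ 11 (mod 29), so λ ≡ 13.
  x = λ² - 15 - 23 = 169 - 38 ≡ 15; y = λ·(15 - 15) - 26 ≡ 3. → (15, 3)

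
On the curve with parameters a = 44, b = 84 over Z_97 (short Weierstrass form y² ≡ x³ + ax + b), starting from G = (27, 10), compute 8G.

Repeated addition: build up to 8G.
2G: tangent at (27, 10): λ = (3·27² + 44)/(2·10) ≡ 0/20. 20⁻¹ ≡ 34 (mod 97) since 20·34 = 680 ≡ 1, so λ ≡ 0·34 ≡ 0.
  x = λ² - 27 - 27 = 0 - 54 ≡ 43; y = λ·(27 - 43) - 10 ≡ 87. → (43, 87)
3G: (43, 87) + (27, 10). λ = (10 - 87)/(27 - 43) ≡ 20/81 mod 97. 81⁻¹ ≡ 6 (mod 97) since 81·6 = 486 ≡ 1, so λ ≡ 23.
  x = λ² - 43 - 27 = 529 - 70 ≡ 71; y = λ·(43 - 71) - 87 ≡ 45. → (71, 45)
4G: (71, 45) + (27, 10). λ = (10 - 45)/(27 - 71) ≡ 62/53 mod 97. 53⁻¹ ≡ 11 (mod 97), so λ ≡ 3.
  x = λ² - 71 - 27 = 9 - 98 ≡ 8; y = λ·(71 - 8) - 45 ≡ 47. → (8, 47)
5G: (8, 47) + (27, 10). λ = (10 - 47)/(27 - 8) ≡ 60/19 mod 97. 19⁻¹ ≡ 46 (mod 97), so λ ≡ 44.
  x = λ² - 8 - 27 = 1936 - 35 ≡ 58; y = λ·(8 - 58) - 47 ≡ 81. → (58, 81)
6G: (58, 81) + (27, 10). λ = (10 - 81)/(27 - 58) ≡ 26/66 mod 97. 66⁻¹ ≡ 25 (mod 97) since 66·25 = 1650 ≡ 1, so λ ≡ 68.
  x = λ² - 58 - 27 = 4624 - 85 ≡ 77; y = λ·(58 - 77) - 81 ≡ 82. → (77, 82)
7G: (77, 82) + (27, 10). λ = (10 - 82)/(27 - 77) ≡ 25/47 mod 97. 47⁻¹ ≡ 64 (mod 97), so λ ≡ 48.
  x = λ² - 77 - 27 = 2304 - 104 ≡ 66; y = λ·(77 - 66) - 82 ≡ 58. → (66, 58)
8G: (66, 58) + (27, 10). λ = (10 - 58)/(27 - 66) ≡ 49/58 mod 97. 58⁻¹ ≡ 92 (mod 97), so λ ≡ 46.
  x = λ² - 66 - 27 = 2116 - 93 ≡ 83; y = λ·(66 - 83) - 58 ≡ 33. → (83, 33)

(83, 33)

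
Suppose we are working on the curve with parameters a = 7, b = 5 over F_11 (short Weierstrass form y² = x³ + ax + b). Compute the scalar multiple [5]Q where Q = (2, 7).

Double-and-add on 5 = (101)₂. Start with Q = (2, 7) for the leading 1-bit.
double: tangent at (2, 7): λ = (3·2² + 7)/(2·7) ≡ 8/3. 3⁻¹ ≡ 4 (mod 11) since 3·4 = 12 ≡ 1, so λ ≡ 8·4 ≡ 10.
  x = λ² - 2 - 2 = 100 - 4 ≡ 8; y = λ·(2 - 8) - 7 ≡ 10. → (8, 10)
double: tangent at (8, 10): λ = (3·8² + 7)/(2·10) ≡ 1/9. 9⁻¹ ≡ 5 (mod 11), so λ ≡ 1·5 ≡ 5.
  x = λ² - 8 - 8 = 25 - 16 ≡ 9; y = λ·(8 - 9) - 10 ≡ 7. → (9, 7)
add Q: (9, 7) + (2, 7). λ = (7 - 7)/(2 - 9) ≡ 0/4 mod 11. 4⁻¹ ≡ 3 (mod 11) since 4·3 = 12 ≡ 1, so λ ≡ 0.
  x = λ² - 9 - 2 = 0 - 11 ≡ 0; y = λ·(9 - 0) - 7 ≡ 4. → (0, 4)

(0, 4)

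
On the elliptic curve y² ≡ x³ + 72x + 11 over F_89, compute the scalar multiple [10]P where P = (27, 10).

Double-and-add on 10 = (1010)₂. Start with P = (27, 10) for the leading 1-bit.
double: tangent at (27, 10): λ = (3·27² + 72)/(2·10) ≡ 34/20. 20⁻¹ ≡ 49 (mod 89), so λ ≡ 34·49 ≡ 64.
  x = λ² - 27 - 27 = 4096 - 54 ≡ 37; y = λ·(27 - 37) - 10 ≡ 62. → (37, 62)
double: tangent at (37, 62): λ = (3·37² + 72)/(2·62) ≡ 85/35. 35⁻¹ ≡ 28 (mod 89), so λ ≡ 85·28 ≡ 66.
  x = λ² - 37 - 37 = 4356 - 74 ≡ 10; y = λ·(37 - 10) - 62 ≡ 29. → (10, 29)
add P: (10, 29) + (27, 10). λ = (10 - 29)/(27 - 10) ≡ 70/17 mod 89. 17⁻¹ ≡ 21 (mod 89) since 17·21 = 357 ≡ 1, so λ ≡ 46.
  x = λ² - 10 - 27 = 2116 - 37 ≡ 32; y = λ·(10 - 32) - 29 ≡ 27. → (32, 27)
double: tangent at (32, 27): λ = (3·32² + 72)/(2·27) ≡ 29/54. 54⁻¹ ≡ 61 (mod 89), so λ ≡ 29·61 ≡ 78.
  x = λ² - 32 - 32 = 6084 - 64 ≡ 57; y = λ·(32 - 57) - 27 ≡ 70. → (57, 70)

(57, 70)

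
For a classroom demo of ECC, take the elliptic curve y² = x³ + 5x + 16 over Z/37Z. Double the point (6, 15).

tangent at (6, 15): λ = (3·6² + 5)/(2·15) ≡ 2/30. 30⁻¹ ≡ 21 (mod 37), so λ ≡ 2·21 ≡ 5.
  x = λ² - 6 - 6 = 25 - 12 ≡ 13; y = λ·(6 - 13) - 15 ≡ 24. → (13, 24)

(13, 24)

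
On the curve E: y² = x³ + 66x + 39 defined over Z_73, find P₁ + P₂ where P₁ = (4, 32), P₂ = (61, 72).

(69, 21)

(4, 32) + (61, 72). λ = (72 - 32)/(61 - 4) ≡ 40/57 mod 73. 57⁻¹ ≡ 41 (mod 73) since 57·41 = 2337 ≡ 1, so λ ≡ 34.
  x = λ² - 4 - 61 = 1156 - 65 ≡ 69; y = λ·(4 - 69) - 32 ≡ 21. → (69, 21)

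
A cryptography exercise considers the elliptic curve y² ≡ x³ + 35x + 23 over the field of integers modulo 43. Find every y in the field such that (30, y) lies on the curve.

none

x³ + 35x + 23 = 28073 ≡ 37 (mod 43).
37 is a non-residue mod 43; no y exists.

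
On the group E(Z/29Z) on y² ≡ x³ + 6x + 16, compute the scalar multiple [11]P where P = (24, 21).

Repeated addition: build up to 11P.
2P: tangent at (24, 21): λ = (3·24² + 6)/(2·21) ≡ 23/13. 13⁻¹ ≡ 9 (mod 29), so λ ≡ 23·9 ≡ 4.
  x = λ² - 24 - 24 = 16 - 48 ≡ 26; y = λ·(24 - 26) - 21 ≡ 0. → (26, 0)
3P: (26, 0) + (24, 21). λ = (21 - 0)/(24 - 26) ≡ 21/27 mod 29. 27⁻¹ ≡ 14 (mod 29) since 27·14 = 378 ≡ 1, so λ ≡ 4.
  x = λ² - 26 - 24 = 16 - 50 ≡ 24; y = λ·(26 - 24) - 0 ≡ 8. → (24, 8)
4P: (24, 8) + (24, 21): same x and y₁ ≡ -y₂, so the sum is O.
5P: O + (24, 21) = (24, 21) (identity).
6P: tangent at (24, 21): λ = (3·24² + 6)/(2·21) ≡ 23/13. 13⁻¹ ≡ 9 (mod 29) since 13·9 = 117 ≡ 1, so λ ≡ 23·9 ≡ 4.
  x = λ² - 24 - 24 = 16 - 48 ≡ 26; y = λ·(24 - 26) - 21 ≡ 0. → (26, 0)
7P: (26, 0) + (24, 21). λ = (21 - 0)/(24 - 26) ≡ 21/27 mod 29. 27⁻¹ ≡ 14 (mod 29) since 27·14 = 378 ≡ 1, so λ ≡ 4.
  x = λ² - 26 - 24 = 16 - 50 ≡ 24; y = λ·(26 - 24) - 0 ≡ 8. → (24, 8)
8P: (24, 8) + (24, 21): same x and y₁ ≡ -y₂, so the sum is O.
9P: O + (24, 21) = (24, 21) (identity).
10P: tangent at (24, 21): λ = (3·24² + 6)/(2·21) ≡ 23/13. 13⁻¹ ≡ 9 (mod 29) since 13·9 = 117 ≡ 1, so λ ≡ 23·9 ≡ 4.
  x = λ² - 24 - 24 = 16 - 48 ≡ 26; y = λ·(24 - 26) - 21 ≡ 0. → (26, 0)
11P: (26, 0) + (24, 21). λ = (21 - 0)/(24 - 26) ≡ 21/27 mod 29. 27⁻¹ ≡ 14 (mod 29) since 27·14 = 378 ≡ 1, so λ ≡ 4.
  x = λ² - 26 - 24 = 16 - 50 ≡ 24; y = λ·(26 - 24) - 0 ≡ 8. → (24, 8)

(24, 8)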